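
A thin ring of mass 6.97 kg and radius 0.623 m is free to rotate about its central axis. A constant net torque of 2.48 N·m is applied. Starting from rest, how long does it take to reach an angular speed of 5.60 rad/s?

t ≈ 6.11 s

I = MR² = (6.97)(0.623)² = 2.705 kg·m².
α = τ/I = 2.48/2.705 = 0.9167 rad/s².
ω = αt ⇒ t = ω/α = 5.60/0.9167 = 6.109 s.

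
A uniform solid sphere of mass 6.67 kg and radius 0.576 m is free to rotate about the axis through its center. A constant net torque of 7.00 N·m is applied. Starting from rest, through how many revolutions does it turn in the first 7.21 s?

≈ 32.7 revolutions

I = (2/5)MR² = (2/5)(6.67)(0.576)² = 0.8852 kg·m².
α = τ/I = 7.00/0.8852 = 7.908 rad/s².
θ = ½αt² = ½(7.908)(7.21)² = 205.5 rad.
Revolutions = θ/(2π) = 32.71.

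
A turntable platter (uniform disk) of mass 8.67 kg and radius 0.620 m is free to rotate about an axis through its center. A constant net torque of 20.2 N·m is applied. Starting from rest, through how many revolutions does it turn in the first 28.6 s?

≈ 789 revolutions

I = ½MR² = (1/2)(8.67)(0.620)² = 1.666 kg·m².
α = τ/I = 20.2/1.666 = 12.12 rad/s².
θ = ½αt² = ½(12.12)(28.6)² = 4958 rad.
Revolutions = θ/(2π) = 789.0.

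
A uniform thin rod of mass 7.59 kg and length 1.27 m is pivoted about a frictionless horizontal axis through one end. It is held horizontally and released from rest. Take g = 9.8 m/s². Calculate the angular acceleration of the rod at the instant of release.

α ≈ 11.6 rad/s²

About the pivot, I = (1/3)ML² = (1/3)(7.59)(1.27)² = 4.081 kg·m².
The weight acts at the center, a distance L/2 = 0.6350 m from the pivot; τ = Mg(L/2) = 47.23 N·m.
α = τ/I = 47.23/4.081 = 11.57 rad/s².
(Equivalently α = (3g/(2L)) = 11.57 rad/s².)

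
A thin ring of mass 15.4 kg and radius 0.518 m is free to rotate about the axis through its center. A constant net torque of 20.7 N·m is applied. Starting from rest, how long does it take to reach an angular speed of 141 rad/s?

t ≈ 28.1 s

I = MR² = (15.4)(0.518)² = 4.132 kg·m².
α = τ/I = 20.7/4.132 = 5.009 rad/s².
ω = αt ⇒ t = ω/α = 141/5.009 = 28.15 s.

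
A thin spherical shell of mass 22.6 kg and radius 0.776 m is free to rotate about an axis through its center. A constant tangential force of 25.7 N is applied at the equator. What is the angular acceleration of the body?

I = (2/3)MR² = (2/3)(22.6)(0.776)² = 9.073 kg·m².
τ = F R = (25.7)(0.776) = 19.94 N·m.
Newton's second law for rotation, τ = Iα, gives α = τ/I = 19.94/9.073 = 2.198 rad/s².

α ≈ 2.20 rad/s²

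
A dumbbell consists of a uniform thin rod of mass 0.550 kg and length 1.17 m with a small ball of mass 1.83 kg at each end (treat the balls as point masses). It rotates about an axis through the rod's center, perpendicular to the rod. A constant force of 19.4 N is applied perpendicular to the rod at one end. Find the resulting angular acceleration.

I_rod = (1/12)ML² = (1/12)(0.550)(1.17)² = 0.06274 kg·m².
I_balls = 2·m·(L/2)² = 2(1.83)(0.5850)² = 1.253 kg·m².
Total I = 1.315 kg·m².
τ = F·(L/2) = (19.4)(0.585) = 11.35 N·m.
α = τ/I = 11.35/1.315 = 8.629 rad/s².

α ≈ 8.63 rad/s²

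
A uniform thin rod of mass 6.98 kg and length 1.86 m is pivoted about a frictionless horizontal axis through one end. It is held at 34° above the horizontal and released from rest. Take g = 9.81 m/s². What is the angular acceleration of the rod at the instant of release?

About the pivot, I = (1/3)ML² = (1/3)(6.98)(1.86)² = 8.049 kg·m².
The weight acts at the center, a distance L/2 = 0.9300 m from the pivot; τ = Mg(L/2) cos 34° = 52.79 N·m.
α = τ/I = 52.79/8.049 = 6.559 rad/s².
(Equivalently α = (3g/(2L)) cos 34° = 6.559 rad/s².)

α ≈ 6.56 rad/s²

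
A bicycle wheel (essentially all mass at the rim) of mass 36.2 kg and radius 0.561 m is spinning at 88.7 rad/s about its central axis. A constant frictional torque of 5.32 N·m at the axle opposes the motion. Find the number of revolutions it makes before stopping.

≈ 1340 revolutions

I = MR² = (36.2)(0.561)² = 11.39 kg·m².
The net torque has magnitude 5.32 N·m, opposing ω.
|α| = τ/I = 5.320/11.39 = 0.4670 rad/s² (deceleration).
ω² = ω₀² − 2|α|θ with ω = 0 ⇒ θ = ω₀²/(2|α|) = 8424 rad = 1341 rev.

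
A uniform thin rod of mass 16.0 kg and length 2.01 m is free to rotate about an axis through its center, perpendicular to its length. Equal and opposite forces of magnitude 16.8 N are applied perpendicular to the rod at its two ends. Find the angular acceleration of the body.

α ≈ 6.27 rad/s²

I = (1/12)ML² = (1/12)(16.0)(2.01)² = 5.387 kg·m².
The couple gives τ = F·(L/2) + F·(L/2) = F L = (16.8)(2.01) = 33.77 N·m.
Newton's second law for rotation, τ = Iα, gives α = τ/I = 33.77/5.387 = 6.269 rad/s².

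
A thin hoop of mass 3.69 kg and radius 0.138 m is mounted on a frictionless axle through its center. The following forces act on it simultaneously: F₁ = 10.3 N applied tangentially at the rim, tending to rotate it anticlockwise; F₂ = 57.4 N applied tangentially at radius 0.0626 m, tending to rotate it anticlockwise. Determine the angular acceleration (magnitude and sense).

I = MR² = (3.69)(0.138)² = 0.07027 kg·m².
Taking anticlockwise as positive: τ₁ = +(10.3)(0.138) = +1.421 N·m; τ₂ = +(57.4)(0.0626) = +3.593 N·m.
Net torque τ = 5.015 N·m.
α = τ/I = 5.015/0.07027 = 71.36 rad/s².

α ≈ 71.4 rad/s², anticlockwise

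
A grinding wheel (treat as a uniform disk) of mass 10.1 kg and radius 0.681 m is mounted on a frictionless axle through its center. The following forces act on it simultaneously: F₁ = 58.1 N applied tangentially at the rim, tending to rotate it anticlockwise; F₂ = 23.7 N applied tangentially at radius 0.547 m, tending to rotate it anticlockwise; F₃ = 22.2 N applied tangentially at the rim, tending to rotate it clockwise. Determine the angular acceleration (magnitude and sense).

I = ½MR² = (1/2)(10.1)(0.681)² = 2.342 kg·m².
Taking anticlockwise as positive: τ₁ = +(58.1)(0.681) = +39.57 N·m; τ₂ = +(23.7)(0.547) = +12.96 N·m; τ₃ = −(22.2)(0.681) = −15.12 N·m.
Net torque τ = 37.41 N·m.
α = τ/I = 37.41/2.342 = 15.97 rad/s².

α ≈ 16.0 rad/s², anticlockwise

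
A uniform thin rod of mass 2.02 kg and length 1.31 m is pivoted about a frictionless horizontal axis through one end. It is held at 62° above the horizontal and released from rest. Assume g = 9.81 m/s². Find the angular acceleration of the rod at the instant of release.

α ≈ 5.27 rad/s²

About the pivot, I = (1/3)ML² = (1/3)(2.02)(1.31)² = 1.156 kg·m².
The weight acts at the center, a distance L/2 = 0.6550 m from the pivot; τ = Mg(L/2) cos 62° = 6.094 N·m.
α = τ/I = 6.094/1.156 = 5.273 rad/s².
(Equivalently α = (3g/(2L)) cos 62° = 5.273 rad/s².)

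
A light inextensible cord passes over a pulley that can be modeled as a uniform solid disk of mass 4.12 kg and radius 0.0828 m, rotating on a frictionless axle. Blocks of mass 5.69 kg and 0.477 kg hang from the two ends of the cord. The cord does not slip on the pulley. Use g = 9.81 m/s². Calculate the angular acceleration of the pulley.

I = ½MR² = (1/2)(4.12)(0.0828)² = 0.01412 kg·m².
Heavier block: m₁g − T₁ = m₁a. Lighter block: T₂ − m₂g = m₂a.
Pulley: (T₁ − T₂)R = Iα = I(a/R), so T₁ − T₂ = (I/R²)a = (1/2)M_p a = 2.060·a.
Adding the three: (m₁ − m₂)g = (m₁ + m₂ + 2.060)a, so a = (5.69 − 0.477)(9.81)/(5.69 + 0.477 + 2.060) = 6.216 m/s².
α = a/R = 6.216/0.0828 = 75.07 rad/s².

α ≈ 75.1 rad/s²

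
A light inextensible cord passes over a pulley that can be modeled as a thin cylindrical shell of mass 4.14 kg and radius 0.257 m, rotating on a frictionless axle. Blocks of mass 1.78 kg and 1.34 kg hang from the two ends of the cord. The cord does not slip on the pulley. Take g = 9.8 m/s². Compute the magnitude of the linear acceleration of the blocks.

a ≈ 0.594 m/s²

I = MR² = (4.14)(0.257)² = 0.2734 kg·m².
Heavier block: m₁g − T₁ = m₁a. Lighter block: T₂ − m₂g = m₂a.
Pulley: (T₁ − T₂)R = Iα = I(a/R), so T₁ − T₂ = (I/R²)a = 1·M_p a = 4.140·a.
Adding the three: (m₁ − m₂)g = (m₁ + m₂ + 4.140)a, so a = (1.78 − 1.34)(9.8)/(1.78 + 1.34 + 4.140) = 0.5939 m/s².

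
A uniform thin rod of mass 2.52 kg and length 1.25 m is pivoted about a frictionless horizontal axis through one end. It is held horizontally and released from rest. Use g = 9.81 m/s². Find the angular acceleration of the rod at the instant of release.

About the pivot, I = (1/3)ML² = (1/3)(2.52)(1.25)² = 1.312 kg·m².
The weight acts at the center, a distance L/2 = 0.6250 m from the pivot; τ = Mg(L/2) = 15.45 N·m.
α = τ/I = 15.45/1.312 = 11.77 rad/s².
(Equivalently α = (3g/(2L)) = 11.77 rad/s².)

α ≈ 11.8 rad/s²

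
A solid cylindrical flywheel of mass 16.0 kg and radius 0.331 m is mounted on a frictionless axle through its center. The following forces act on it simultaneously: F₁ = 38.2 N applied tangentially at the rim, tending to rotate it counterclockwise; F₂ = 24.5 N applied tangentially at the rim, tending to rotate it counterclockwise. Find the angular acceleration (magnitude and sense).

I = ½MR² = (1/2)(16.0)(0.331)² = 0.8765 kg·m².
Taking counterclockwise as positive: τ₁ = +(38.2)(0.331) = +12.64 N·m; τ₂ = +(24.5)(0.331) = +8.110 N·m.
Net torque τ = 20.75 N·m.
α = τ/I = 20.75/0.8765 = 23.68 rad/s².

α ≈ 23.7 rad/s², counterclockwise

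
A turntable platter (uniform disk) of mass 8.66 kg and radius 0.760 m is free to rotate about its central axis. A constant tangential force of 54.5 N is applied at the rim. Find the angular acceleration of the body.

I = ½MR² = (1/2)(8.66)(0.760)² = 2.501 kg·m².
τ = F R = (54.5)(0.760) = 41.42 N·m.
Newton's second law for rotation, τ = Iα, gives α = τ/I = 41.42/2.501 = 16.56 rad/s².

α ≈ 16.6 rad/s²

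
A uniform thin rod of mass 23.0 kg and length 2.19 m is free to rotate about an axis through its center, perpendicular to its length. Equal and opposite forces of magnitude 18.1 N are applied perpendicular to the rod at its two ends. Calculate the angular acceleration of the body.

I = (1/12)ML² = (1/12)(23.0)(2.19)² = 9.193 kg·m².
The couple gives τ = F·(L/2) + F·(L/2) = F L = (18.1)(2.19) = 39.64 N·m.
Newton's second law for rotation, τ = Iα, gives α = τ/I = 39.64/9.193 = 4.312 rad/s².

α ≈ 4.31 rad/s²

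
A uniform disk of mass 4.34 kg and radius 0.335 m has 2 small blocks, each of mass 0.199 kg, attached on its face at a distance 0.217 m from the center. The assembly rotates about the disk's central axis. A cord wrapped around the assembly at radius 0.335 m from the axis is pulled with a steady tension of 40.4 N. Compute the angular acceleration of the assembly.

I_disk = ½MR² = ½(4.34)(0.335)² = 0.2435 kg·m².
I_blocks = 2·m·r² = 2(0.199)(0.217)² = 0.01874 kg·m².
Total I = 0.2623 kg·m².
τ = F r = (40.4)(0.335) = 13.53 N·m.
α = τ/I = 13.53/0.2623 = 51.60 rad/s².

α ≈ 51.6 rad/s²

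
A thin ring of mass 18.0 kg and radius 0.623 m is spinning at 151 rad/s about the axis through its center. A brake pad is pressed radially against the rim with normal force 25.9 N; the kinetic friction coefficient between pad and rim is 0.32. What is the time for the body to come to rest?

t ≈ 204 s

I = MR² = (18.0)(0.623)² = 6.986 kg·m².
Friction force f = μN = (0.32)(25.9) = 8.288 N at the rim; torque magnitude τ = fR = 5.163 N·m, opposing ω.
|α| = τ/I = 5.163/6.986 = 0.7391 rad/s² (deceleration).
0 = ω₀ − |α|t ⇒ t = ω₀/|α| = 151/0.7391 = 204.3 s.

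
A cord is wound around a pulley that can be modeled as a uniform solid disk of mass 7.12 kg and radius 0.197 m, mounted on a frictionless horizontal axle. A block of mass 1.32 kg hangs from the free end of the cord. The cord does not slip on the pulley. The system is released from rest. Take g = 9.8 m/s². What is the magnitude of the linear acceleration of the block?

a ≈ 2.65 m/s²

I = ½MR² = (1/2)(7.12)(0.197)² = 0.1382 kg·m².
Block: mg − T = ma. Pulley: TR = Iα. No-slip: a = αR, so T = (I/R²)a = 3.560·a.
Then mg = (m + 3.560)a, so a = (1.32)(9.8)/(1.32 + 3.560) = 2.651 m/s².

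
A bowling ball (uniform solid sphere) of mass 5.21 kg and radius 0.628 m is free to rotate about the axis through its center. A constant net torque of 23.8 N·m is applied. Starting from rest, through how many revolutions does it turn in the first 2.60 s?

≈ 15.6 revolutions

I = (2/5)MR² = (2/5)(5.21)(0.628)² = 0.8219 kg·m².
α = τ/I = 23.8/0.8219 = 28.96 rad/s².
θ = ½αt² = ½(28.96)(2.60)² = 97.88 rad.
Revolutions = θ/(2π) = 15.58.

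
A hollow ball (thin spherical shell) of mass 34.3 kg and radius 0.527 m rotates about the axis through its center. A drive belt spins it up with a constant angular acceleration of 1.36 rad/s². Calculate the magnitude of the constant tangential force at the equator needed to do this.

F ≈ 16.4 N

I = (2/3)MR² = (2/3)(34.3)(0.527)² = 6.351 kg·m².
The required torque is τ = Iα = (6.351)(1.360) = 8.637 N·m.
A tangential force at the equator gives τ = FR, so F = τ/R = 8.637/0.527 = 16.39 N.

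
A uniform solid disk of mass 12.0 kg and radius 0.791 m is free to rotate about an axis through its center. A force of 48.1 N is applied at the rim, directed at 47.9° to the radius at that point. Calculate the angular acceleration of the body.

I = ½MR² = (1/2)(12.0)(0.791)² = 3.754 kg·m².
Only the tangential component produces torque: τ = F R sinθ = (48.1)(0.791) sin 47.9° = 28.23 N·m.
Newton's second law for rotation, τ = Iα, gives α = τ/I = 28.23/3.754 = 7.520 rad/s².

α ≈ 7.52 rad/s²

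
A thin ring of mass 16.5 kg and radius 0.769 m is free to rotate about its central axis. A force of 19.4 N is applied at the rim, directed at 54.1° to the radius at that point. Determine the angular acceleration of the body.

I = MR² = (16.5)(0.769)² = 9.757 kg·m².
Only the tangential component produces torque: τ = F R sinθ = (19.4)(0.769) sin 54.1° = 12.08 N·m.
Newton's second law for rotation, τ = Iα, gives α = τ/I = 12.08/9.757 = 1.239 rad/s².

α ≈ 1.24 rad/s²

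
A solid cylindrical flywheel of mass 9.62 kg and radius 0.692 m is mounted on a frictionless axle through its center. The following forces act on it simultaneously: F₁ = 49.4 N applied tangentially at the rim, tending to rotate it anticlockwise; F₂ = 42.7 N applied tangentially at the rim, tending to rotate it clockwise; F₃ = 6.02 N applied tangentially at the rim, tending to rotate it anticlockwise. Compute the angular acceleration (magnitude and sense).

α ≈ 3.82 rad/s², anticlockwise

I = ½MR² = (1/2)(9.62)(0.692)² = 2.303 kg·m².
Taking anticlockwise as positive: τ₁ = +(49.4)(0.692) = +34.18 N·m; τ₂ = −(42.7)(0.692) = −29.55 N·m; τ₃ = +(6.02)(0.692) = +4.166 N·m.
Net torque τ = 8.802 N·m.
α = τ/I = 8.802/2.303 = 3.822 rad/s².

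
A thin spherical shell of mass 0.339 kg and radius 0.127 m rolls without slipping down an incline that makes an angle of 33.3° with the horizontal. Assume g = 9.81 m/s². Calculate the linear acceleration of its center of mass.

a ≈ 3.23 m/s²

Translation along the incline: Mg sinθ − f = Ma.
Rotation about the center: fR = Iα with I = (2/3)MR². No-slip gives a = αR, so f = (I/R²)a = (2/3)M a.
Substituting: Mg sinθ = (1 + 0.6667)Ma, so a = g sinθ/(1 + 0.6667) = (9.81) sin 33.3° / 1.667 = 3.232 m/s².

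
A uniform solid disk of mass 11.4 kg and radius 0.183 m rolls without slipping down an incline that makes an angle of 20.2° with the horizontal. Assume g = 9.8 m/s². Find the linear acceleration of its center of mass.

a ≈ 2.26 m/s²

Translation along the incline: Mg sinθ − f = Ma.
Rotation about the center: fR = Iα with I = ½MR². No-slip gives a = αR, so f = (I/R²)a = (1/2)M a.
Substituting: Mg sinθ = (1 + 0.5000)Ma, so a = g sinθ/(1 + 0.5000) = (9.8) sin 20.2° / 1.500 = 2.256 m/s².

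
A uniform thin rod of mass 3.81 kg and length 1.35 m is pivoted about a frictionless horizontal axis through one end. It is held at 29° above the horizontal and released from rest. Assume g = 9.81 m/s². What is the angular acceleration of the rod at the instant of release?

About the pivot, I = (1/3)ML² = (1/3)(3.81)(1.35)² = 2.315 kg·m².
The weight acts at the center, a distance L/2 = 0.6750 m from the pivot; τ = Mg(L/2) cos 29° = 22.07 N·m.
α = τ/I = 22.07/2.315 = 9.533 rad/s².
(Equivalently α = (3g/(2L)) cos 29° = 9.533 rad/s².)

α ≈ 9.53 rad/s²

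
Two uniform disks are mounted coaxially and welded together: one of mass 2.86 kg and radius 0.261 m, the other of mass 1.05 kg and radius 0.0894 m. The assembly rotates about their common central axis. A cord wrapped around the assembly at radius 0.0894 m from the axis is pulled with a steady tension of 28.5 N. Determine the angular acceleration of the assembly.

α ≈ 25.1 rad/s²

I = ½M₁R₁² + ½M₂R₂² = ½(2.86)(0.261)² + ½(1.05)(0.0894)² = 0.1016 kg·m².
τ = F r = (28.5)(0.0894) = 2.548 N·m.
α = τ/I = 2.548/0.1016 = 25.08 rad/s².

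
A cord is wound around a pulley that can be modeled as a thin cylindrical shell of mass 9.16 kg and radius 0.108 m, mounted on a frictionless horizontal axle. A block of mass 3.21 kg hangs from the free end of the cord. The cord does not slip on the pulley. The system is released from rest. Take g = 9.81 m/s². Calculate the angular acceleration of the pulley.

α ≈ 23.6 rad/s²

I = MR² = (9.16)(0.108)² = 0.1068 kg·m².
Block: mg − T = ma. Pulley: TR = Iα. No-slip: a = αR, so T = (I/R²)a = 9.160·a.
Then mg = (m + 9.160)a, so a = (3.21)(9.81)/(3.21 + 9.160) = 2.546 m/s².
α = a/R = 2.546/0.108 = 23.57 rad/s².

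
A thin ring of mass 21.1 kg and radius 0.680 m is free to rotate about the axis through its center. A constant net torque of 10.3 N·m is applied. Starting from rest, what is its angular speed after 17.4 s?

I = MR² = (21.1)(0.680)² = 9.757 kg·m².
α = τ/I = 10.3/9.757 = 1.056 rad/s².
ω = ω₀ + αt = 0 + (1.056)(17.4) = 18.37 rad/s.

ω ≈ 18.4 rad/s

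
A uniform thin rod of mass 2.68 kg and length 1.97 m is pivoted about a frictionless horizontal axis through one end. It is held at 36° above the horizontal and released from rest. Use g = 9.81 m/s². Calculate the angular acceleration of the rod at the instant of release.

About the pivot, I = (1/3)ML² = (1/3)(2.68)(1.97)² = 3.467 kg·m².
The weight acts at the center, a distance L/2 = 0.9850 m from the pivot; τ = Mg(L/2) cos 36° = 20.95 N·m.
α = τ/I = 20.95/3.467 = 6.043 rad/s².

α ≈ 6.04 rad/s²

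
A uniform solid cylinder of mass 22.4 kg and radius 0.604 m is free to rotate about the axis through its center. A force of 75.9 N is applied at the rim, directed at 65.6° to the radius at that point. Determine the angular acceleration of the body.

α ≈ 10.2 rad/s²

I = ½MR² = (1/2)(22.4)(0.604)² = 4.086 kg·m².
Only the tangential component produces torque: τ = F R sinθ = (75.9)(0.604) sin 65.6° = 41.75 N·m.
From τ = Iα: α = 41.75/4.086 = 10.22 rad/s².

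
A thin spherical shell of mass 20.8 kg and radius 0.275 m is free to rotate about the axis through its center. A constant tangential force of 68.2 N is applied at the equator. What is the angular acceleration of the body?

I = (2/3)MR² = (2/3)(20.8)(0.275)² = 1.049 kg·m².
τ = F R = (68.2)(0.275) = 18.76 N·m.
From τ = Iα: α = 18.76/1.049 = 17.88 rad/s².

α ≈ 17.9 rad/s²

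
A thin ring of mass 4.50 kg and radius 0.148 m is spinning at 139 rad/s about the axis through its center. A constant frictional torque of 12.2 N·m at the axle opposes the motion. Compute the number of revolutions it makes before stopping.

≈ 12.4 revolutions

I = MR² = (4.50)(0.148)² = 0.09857 kg·m².
The net torque has magnitude 12.2 N·m, opposing ω.
|α| = τ/I = 12.20/0.09857 = 123.8 rad/s² (deceleration).
ω² = ω₀² − 2|α|θ with ω = 0 ⇒ θ = ω₀²/(2|α|) = 78.05 rad = 12.42 rev.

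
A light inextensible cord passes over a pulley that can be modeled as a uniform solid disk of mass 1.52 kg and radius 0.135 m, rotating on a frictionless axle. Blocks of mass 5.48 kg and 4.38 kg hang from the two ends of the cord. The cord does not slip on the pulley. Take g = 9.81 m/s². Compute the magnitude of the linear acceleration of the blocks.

a ≈ 1.02 m/s²

I = ½MR² = (1/2)(1.52)(0.135)² = 0.01385 kg·m².
Heavier block: m₁g − T₁ = m₁a. Lighter block: T₂ − m₂g = m₂a.
Pulley: (T₁ − T₂)R = Iα = I(a/R), so T₁ − T₂ = (I/R²)a = (1/2)M_p a = 0.7600·a.
Adding the three: (m₁ − m₂)g = (m₁ + m₂ + 0.7600)a, so a = (5.48 − 4.38)(9.81)/(5.48 + 4.38 + 0.7600) = 1.016 m/s².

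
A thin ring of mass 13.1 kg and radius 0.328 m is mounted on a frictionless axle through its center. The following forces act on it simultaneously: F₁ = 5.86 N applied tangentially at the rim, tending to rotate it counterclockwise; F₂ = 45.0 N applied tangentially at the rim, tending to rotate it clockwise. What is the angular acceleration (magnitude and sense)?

α ≈ 9.11 rad/s², clockwise

I = MR² = (13.1)(0.328)² = 1.409 kg·m².
Taking counterclockwise as positive: τ₁ = +(5.86)(0.328) = +1.922 N·m; τ₂ = −(45.0)(0.328) = −14.76 N·m.
Net torque τ = -12.84 N·m.
α = τ/I = -12.84/1.409 = -9.109 rad/s².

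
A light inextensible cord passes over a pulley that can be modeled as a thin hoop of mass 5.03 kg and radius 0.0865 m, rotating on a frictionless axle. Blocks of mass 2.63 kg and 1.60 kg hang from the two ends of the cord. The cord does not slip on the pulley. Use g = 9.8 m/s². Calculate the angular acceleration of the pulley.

I = MR² = (5.03)(0.0865)² = 0.03764 kg·m².
Heavier block: m₁g − T₁ = m₁a. Lighter block: T₂ − m₂g = m₂a.
Pulley: (T₁ − T₂)R = Iα = I(a/R), so T₁ − T₂ = (I/R²)a = 1·M_p a = 5.030·a.
Adding the three: (m₁ − m₂)g = (m₁ + m₂ + 5.030)a, so a = (2.63 − 1.60)(9.8)/(2.63 + 1.60 + 5.030) = 1.090 m/s².
α = a/R = 1.090/0.0865 = 12.60 rad/s².

α ≈ 12.6 rad/s²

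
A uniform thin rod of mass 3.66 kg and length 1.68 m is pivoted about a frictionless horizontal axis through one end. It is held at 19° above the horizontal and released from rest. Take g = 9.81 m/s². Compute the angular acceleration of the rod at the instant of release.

α ≈ 8.28 rad/s²

About the pivot, I = (1/3)ML² = (1/3)(3.66)(1.68)² = 3.443 kg·m².
The weight acts at the center, a distance L/2 = 0.8400 m from the pivot; τ = Mg(L/2) cos 19° = 28.52 N·m.
α = τ/I = 28.52/3.443 = 8.282 rad/s².
(Equivalently α = (3g/(2L)) cos 19° = 8.282 rad/s².)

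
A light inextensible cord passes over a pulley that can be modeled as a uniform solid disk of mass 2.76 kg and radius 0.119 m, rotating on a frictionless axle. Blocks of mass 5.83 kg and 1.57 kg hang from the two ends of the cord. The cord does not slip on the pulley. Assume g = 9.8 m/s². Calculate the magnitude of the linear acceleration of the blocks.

a ≈ 4.75 m/s²

I = ½MR² = (1/2)(2.76)(0.119)² = 0.01954 kg·m².
Heavier block: m₁g − T₁ = m₁a. Lighter block: T₂ − m₂g = m₂a.
Pulley: (T₁ − T₂)R = Iα = I(a/R), so T₁ − T₂ = (I/R²)a = (1/2)M_p a = 1.380·a.
Adding the three: (m₁ − m₂)g = (m₁ + m₂ + 1.380)a, so a = (5.83 − 1.57)(9.8)/(5.83 + 1.57 + 1.380) = 4.755 m/s².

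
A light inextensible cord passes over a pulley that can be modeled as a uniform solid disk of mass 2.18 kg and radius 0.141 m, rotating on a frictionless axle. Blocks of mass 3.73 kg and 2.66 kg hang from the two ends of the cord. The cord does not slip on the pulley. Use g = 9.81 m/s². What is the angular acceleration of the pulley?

I = ½MR² = (1/2)(2.18)(0.141)² = 0.02167 kg·m².
Heavier block: m₁g − T₁ = m₁a. Lighter block: T₂ − m₂g = m₂a.
Pulley: (T₁ − T₂)R = Iα = I(a/R), so T₁ − T₂ = (I/R²)a = (1/2)M_p a = 1.090·a.
Adding the three: (m₁ − m₂)g = (m₁ + m₂ + 1.090)a, so a = (3.73 − 2.66)(9.81)/(3.73 + 2.66 + 1.090) = 1.403 m/s².
α = a/R = 1.403/0.141 = 9.952 rad/s².

α ≈ 9.95 rad/s²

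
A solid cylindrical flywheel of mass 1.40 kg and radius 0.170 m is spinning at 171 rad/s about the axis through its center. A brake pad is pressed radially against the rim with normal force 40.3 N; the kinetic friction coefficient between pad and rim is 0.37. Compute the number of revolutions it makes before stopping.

I = ½MR² = (1/2)(1.40)(0.170)² = 0.02023 kg·m².
Friction force f = μN = (0.37)(40.3) = 14.91 N at the rim; torque magnitude τ = fR = 2.535 N·m, opposing ω.
|α| = τ/I = 2.535/0.02023 = 125.3 rad/s² (deceleration).
ω² = ω₀² − 2|α|θ with ω = 0 ⇒ θ = ω₀²/(2|α|) = 116.7 rad = 18.57 rev.

≈ 18.6 revolutions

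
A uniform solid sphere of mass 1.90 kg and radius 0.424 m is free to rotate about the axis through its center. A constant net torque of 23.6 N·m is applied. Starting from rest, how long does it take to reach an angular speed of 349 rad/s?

t ≈ 2.02 s

I = (2/5)MR² = (2/5)(1.90)(0.424)² = 0.1366 kg·m².
α = τ/I = 23.6/0.1366 = 172.7 rad/s².
ω = αt ⇒ t = ω/α = 349/172.7 = 2.020 s.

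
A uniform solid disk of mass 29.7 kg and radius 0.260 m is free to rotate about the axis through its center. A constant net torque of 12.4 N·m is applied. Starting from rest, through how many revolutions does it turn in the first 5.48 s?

I = ½MR² = (1/2)(29.7)(0.260)² = 1.004 kg·m².
α = τ/I = 12.4/1.004 = 12.35 rad/s².
θ = ½αt² = ½(12.35)(5.48)² = 185.5 rad.
Revolutions = θ/(2π) = 29.52.

≈ 29.5 revolutions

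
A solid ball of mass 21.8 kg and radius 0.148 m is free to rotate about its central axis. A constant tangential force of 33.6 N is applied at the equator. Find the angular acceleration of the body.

I = (2/5)MR² = (2/5)(21.8)(0.148)² = 0.1910 kg·m².
τ = F R = (33.6)(0.148) = 4.973 N·m.
Newton's second law for rotation, τ = Iα, gives α = τ/I = 4.973/0.1910 = 26.04 rad/s².

α ≈ 26.0 rad/s²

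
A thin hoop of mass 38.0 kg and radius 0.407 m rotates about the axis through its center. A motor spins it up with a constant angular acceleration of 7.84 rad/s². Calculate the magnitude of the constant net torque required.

I = MR² = (38.0)(0.407)² = 6.295 kg·m².
τ = Iα = (6.295)(7.840) = 49.35 N·m.

τ ≈ 49.4 N·m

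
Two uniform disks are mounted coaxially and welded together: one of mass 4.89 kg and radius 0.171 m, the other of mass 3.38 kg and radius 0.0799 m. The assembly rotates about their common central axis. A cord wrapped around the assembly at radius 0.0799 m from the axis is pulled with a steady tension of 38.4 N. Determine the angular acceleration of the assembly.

I = ½M₁R₁² + ½M₂R₂² = ½(4.89)(0.171)² + ½(3.38)(0.0799)² = 0.08228 kg·m².
τ = F r = (38.4)(0.0799) = 3.068 N·m.
α = τ/I = 3.068/0.08228 = 37.29 rad/s².

α ≈ 37.3 rad/s²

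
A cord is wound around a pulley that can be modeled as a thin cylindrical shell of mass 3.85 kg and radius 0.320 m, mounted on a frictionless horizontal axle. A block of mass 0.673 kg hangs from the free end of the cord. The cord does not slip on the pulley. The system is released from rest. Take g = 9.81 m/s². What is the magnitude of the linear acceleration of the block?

I = MR² = (3.85)(0.320)² = 0.3942 kg·m².
Block: mg − T = ma. Pulley: TR = Iα. No-slip: a = αR, so T = (I/R²)a = 3.850·a.
Then mg = (m + 3.850)a, so a = (0.673)(9.81)/(0.673 + 3.850) = 1.460 m/s².

a ≈ 1.46 m/s²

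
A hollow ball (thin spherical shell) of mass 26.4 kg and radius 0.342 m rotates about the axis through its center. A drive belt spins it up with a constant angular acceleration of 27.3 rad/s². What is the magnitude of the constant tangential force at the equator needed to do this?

F ≈ 164 N

I = (2/3)MR² = (2/3)(26.4)(0.342)² = 2.059 kg·m².
The required torque is τ = Iα = (2.059)(27.30) = 56.20 N·m.
A tangential force at the equator gives τ = FR, so F = τ/R = 56.20/0.342 = 164.3 N.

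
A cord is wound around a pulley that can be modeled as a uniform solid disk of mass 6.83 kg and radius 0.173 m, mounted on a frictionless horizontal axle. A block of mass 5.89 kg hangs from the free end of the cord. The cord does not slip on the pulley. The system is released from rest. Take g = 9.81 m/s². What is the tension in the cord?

T ≈ 21.2 N

I = ½MR² = (1/2)(6.83)(0.173)² = 0.1022 kg·m².
Block: mg − T = ma. Pulley: TR = Iα. No-slip: a = αR, so T = (I/R²)a = 3.415·a.
Then mg = (m + 3.415)a, so a = (5.89)(9.81)/(5.89 + 3.415) = 6.210 m/s².
T = 3.415·a = 21.21 N.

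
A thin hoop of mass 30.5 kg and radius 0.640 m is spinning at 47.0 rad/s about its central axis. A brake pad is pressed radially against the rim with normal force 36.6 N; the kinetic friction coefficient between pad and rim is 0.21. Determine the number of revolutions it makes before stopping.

≈ 446 revolutions

I = MR² = (30.5)(0.640)² = 12.49 kg·m².
Friction force f = μN = (0.21)(36.6) = 7.686 N at the rim; torque magnitude τ = fR = 4.919 N·m, opposing ω.
|α| = τ/I = 4.919/12.49 = 0.3937 rad/s² (deceleration).
ω² = ω₀² − 2|α|θ with ω = 0 ⇒ θ = ω₀²/(2|α|) = 2805 rad = 446.4 rev.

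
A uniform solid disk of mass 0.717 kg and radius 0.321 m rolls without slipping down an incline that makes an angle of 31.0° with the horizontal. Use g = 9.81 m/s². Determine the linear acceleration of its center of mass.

Translation along the incline: Mg sinθ − f = Ma.
Rotation about the center: fR = Iα with I = ½MR². No-slip gives a = αR, so f = (I/R²)a = (1/2)M a.
Substituting: Mg sinθ = (1 + 0.5000)Ma, so a = g sinθ/(1 + 0.5000) = (9.81) sin 31.0° / 1.500 = 3.368 m/s².

a ≈ 3.37 m/s²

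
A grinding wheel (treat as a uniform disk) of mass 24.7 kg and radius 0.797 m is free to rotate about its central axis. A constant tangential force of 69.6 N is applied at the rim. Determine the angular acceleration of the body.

I = ½MR² = (1/2)(24.7)(0.797)² = 7.845 kg·m².
τ = F R = (69.6)(0.797) = 55.47 N·m.
Newton's second law for rotation, τ = Iα, gives α = τ/I = 55.47/7.845 = 7.071 rad/s².

α ≈ 7.07 rad/s²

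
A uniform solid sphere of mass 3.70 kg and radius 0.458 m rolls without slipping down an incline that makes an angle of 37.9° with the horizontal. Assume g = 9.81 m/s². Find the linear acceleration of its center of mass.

Translation along the incline: Mg sinθ − f = Ma.
Rotation about the center: fR = Iα with I = (2/5)MR². No-slip gives a = αR, so f = (I/R²)a = (2/5)M a.
Substituting: Mg sinθ = (1 + 0.4000)Ma, so a = g sinθ/(1 + 0.4000) = (9.81) sin 37.9° / 1.400 = 4.304 m/s².

a ≈ 4.30 m/s²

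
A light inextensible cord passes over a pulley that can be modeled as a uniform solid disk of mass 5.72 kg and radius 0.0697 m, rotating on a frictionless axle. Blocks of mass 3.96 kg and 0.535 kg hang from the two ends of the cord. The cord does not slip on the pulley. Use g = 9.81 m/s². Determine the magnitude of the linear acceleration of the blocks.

a ≈ 4.57 m/s²

I = ½MR² = (1/2)(5.72)(0.0697)² = 0.01389 kg·m².
Heavier block: m₁g − T₁ = m₁a. Lighter block: T₂ − m₂g = m₂a.
Pulley: (T₁ − T₂)R = Iα = I(a/R), so T₁ − T₂ = (I/R²)a = (1/2)M_p a = 2.860·a.
Adding the three: (m₁ − m₂)g = (m₁ + m₂ + 2.860)a, so a = (3.96 − 0.535)(9.81)/(3.96 + 0.535 + 2.860) = 4.568 m/s².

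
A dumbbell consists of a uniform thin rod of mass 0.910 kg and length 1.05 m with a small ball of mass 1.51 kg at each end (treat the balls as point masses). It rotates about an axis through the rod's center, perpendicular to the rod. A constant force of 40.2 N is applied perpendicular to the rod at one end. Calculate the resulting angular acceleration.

α ≈ 23.0 rad/s²

I_rod = (1/12)ML² = (1/12)(0.910)(1.05)² = 0.08361 kg·m².
I_balls = 2·m·(L/2)² = 2(1.51)(0.5250)² = 0.8324 kg·m².
Total I = 0.9160 kg·m².
τ = F·(L/2) = (40.2)(0.525) = 21.11 N·m.
α = τ/I = 21.11/0.9160 = 23.04 rad/s².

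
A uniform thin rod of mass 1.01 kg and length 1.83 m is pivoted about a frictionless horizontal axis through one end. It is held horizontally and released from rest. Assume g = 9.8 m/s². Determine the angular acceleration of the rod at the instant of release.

α ≈ 8.03 rad/s²

About the pivot, I = (1/3)ML² = (1/3)(1.01)(1.83)² = 1.127 kg·m².
The weight acts at the center, a distance L/2 = 0.9150 m from the pivot; τ = Mg(L/2) = 9.057 N·m.
α = τ/I = 9.057/1.127 = 8.033 rad/s².
(Equivalently α = (3g/(2L)) = 8.033 rad/s².)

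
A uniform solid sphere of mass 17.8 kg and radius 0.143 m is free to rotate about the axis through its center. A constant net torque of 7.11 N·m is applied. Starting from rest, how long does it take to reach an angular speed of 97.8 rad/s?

t ≈ 2.00 s

I = (2/5)MR² = (2/5)(17.8)(0.143)² = 0.1456 kg·m².
α = τ/I = 7.11/0.1456 = 48.83 rad/s².
ω = αt ⇒ t = ω/α = 97.8/48.83 = 2.003 s.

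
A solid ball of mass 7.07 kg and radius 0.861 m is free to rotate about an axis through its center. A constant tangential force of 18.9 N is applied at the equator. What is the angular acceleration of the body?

α ≈ 7.76 rad/s²

I = (2/5)MR² = (2/5)(7.07)(0.861)² = 2.096 kg·m².
τ = F R = (18.9)(0.861) = 16.27 N·m.
From τ = Iα: α = 16.27/2.096 = 7.762 rad/s².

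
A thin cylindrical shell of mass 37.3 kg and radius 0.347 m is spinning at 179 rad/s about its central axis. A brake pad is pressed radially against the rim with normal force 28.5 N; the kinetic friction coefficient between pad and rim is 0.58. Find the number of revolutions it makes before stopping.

≈ 2000 revolutions

I = MR² = (37.3)(0.347)² = 4.491 kg·m².
Friction force f = μN = (0.58)(28.5) = 16.53 N at the rim; torque magnitude τ = fR = 5.736 N·m, opposing ω.
|α| = τ/I = 5.736/4.491 = 1.277 rad/s² (deceleration).
ω² = ω₀² − 2|α|θ with ω = 0 ⇒ θ = ω₀²/(2|α|) = 12540 rad = 1996 rev.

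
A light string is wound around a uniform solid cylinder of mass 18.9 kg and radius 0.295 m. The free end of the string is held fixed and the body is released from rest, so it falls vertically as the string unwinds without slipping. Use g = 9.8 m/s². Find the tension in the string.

Translation: Mg − T = Ma. Rotation about the center: TR = Iα with I = ½MR².
With a = αR: T = (I/R²)a = (1/2)M a, so Mg = (1 + 0.5000)Ma.
a = g/(1 + 0.5000) = 9.8/1.500 = 6.533 m/s².
T = 0.5000·M·a = (0.5000)(18.9)(6.533) = 61.74 N.

T ≈ 61.7 N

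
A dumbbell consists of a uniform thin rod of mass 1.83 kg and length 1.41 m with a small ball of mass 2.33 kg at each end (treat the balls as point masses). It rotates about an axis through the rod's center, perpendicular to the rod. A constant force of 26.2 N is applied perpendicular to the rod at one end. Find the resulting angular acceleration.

I_rod = (1/12)ML² = (1/12)(1.83)(1.41)² = 0.3032 kg·m².
I_balls = 2·m·(L/2)² = 2(2.33)(0.7050)² = 2.316 kg·m².
Total I = 2.619 kg·m².
τ = F·(L/2) = (26.2)(0.705) = 18.47 N·m.
α = τ/I = 18.47/2.619 = 7.052 rad/s².

α ≈ 7.05 rad/s²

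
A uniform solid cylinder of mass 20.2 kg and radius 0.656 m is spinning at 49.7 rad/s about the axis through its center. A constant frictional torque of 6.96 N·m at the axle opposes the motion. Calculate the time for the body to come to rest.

t ≈ 31.0 s

I = ½MR² = (1/2)(20.2)(0.656)² = 4.346 kg·m².
The net torque has magnitude 6.96 N·m, opposing ω.
|α| = τ/I = 6.960/4.346 = 1.601 rad/s² (deceleration).
0 = ω₀ − |α|t ⇒ t = ω₀/|α| = 49.7/1.601 = 31.04 s.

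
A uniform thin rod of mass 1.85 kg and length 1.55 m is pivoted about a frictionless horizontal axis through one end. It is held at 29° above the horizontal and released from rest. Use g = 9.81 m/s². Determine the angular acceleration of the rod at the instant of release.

About the pivot, I = (1/3)ML² = (1/3)(1.85)(1.55)² = 1.482 kg·m².
The weight acts at the center, a distance L/2 = 0.7750 m from the pivot; τ = Mg(L/2) cos 29° = 12.30 N·m.
α = τ/I = 12.30/1.482 = 8.303 rad/s².
(Equivalently α = (3g/(2L)) cos 29° = 8.303 rad/s².)

α ≈ 8.30 rad/s²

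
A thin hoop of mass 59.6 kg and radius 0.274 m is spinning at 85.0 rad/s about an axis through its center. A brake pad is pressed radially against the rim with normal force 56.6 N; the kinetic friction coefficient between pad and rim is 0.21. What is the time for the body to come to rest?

t ≈ 117 s

I = MR² = (59.6)(0.274)² = 4.475 kg·m².
Friction force f = μN = (0.21)(56.6) = 11.89 N at the rim; torque magnitude τ = fR = 3.257 N·m, opposing ω.
|α| = τ/I = 3.257/4.475 = 0.7278 rad/s² (deceleration).
0 = ω₀ − |α|t ⇒ t = ω₀/|α| = 85.0/0.7278 = 116.8 s.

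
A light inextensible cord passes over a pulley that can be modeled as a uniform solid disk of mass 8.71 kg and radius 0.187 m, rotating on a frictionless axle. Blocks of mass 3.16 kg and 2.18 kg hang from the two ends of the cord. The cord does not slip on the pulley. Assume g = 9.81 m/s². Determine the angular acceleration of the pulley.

α ≈ 5.30 rad/s²

I = ½MR² = (1/2)(8.71)(0.187)² = 0.1523 kg·m².
Heavier block: m₁g − T₁ = m₁a. Lighter block: T₂ − m₂g = m₂a.
Pulley: (T₁ − T₂)R = Iα = I(a/R), so T₁ − T₂ = (I/R²)a = (1/2)M_p a = 4.355·a.
Adding the three: (m₁ − m₂)g = (m₁ + m₂ + 4.355)a, so a = (3.16 − 2.18)(9.81)/(3.16 + 2.18 + 4.355) = 0.9916 m/s².
α = a/R = 0.9916/0.187 = 5.303 rad/s².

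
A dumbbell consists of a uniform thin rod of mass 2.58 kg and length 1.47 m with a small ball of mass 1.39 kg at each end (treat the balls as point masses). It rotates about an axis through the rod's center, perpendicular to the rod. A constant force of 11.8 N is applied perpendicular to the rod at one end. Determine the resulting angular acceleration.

I_rod = (1/12)ML² = (1/12)(2.58)(1.47)² = 0.4646 kg·m².
I_balls = 2·m·(L/2)² = 2(1.39)(0.7350)² = 1.502 kg·m².
Total I = 1.966 kg·m².
τ = F·(L/2) = (11.8)(0.735) = 8.673 N·m.
α = τ/I = 8.673/1.966 = 4.411 rad/s².

α ≈ 4.41 rad/s²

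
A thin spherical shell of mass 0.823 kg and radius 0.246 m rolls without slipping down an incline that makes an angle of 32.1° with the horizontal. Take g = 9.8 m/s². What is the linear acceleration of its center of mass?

Translation along the incline: Mg sinθ − f = Ma.
Rotation about the center: fR = Iα with I = (2/3)MR². No-slip gives a = αR, so f = (I/R²)a = (2/3)M a.
Substituting: Mg sinθ = (1 + 0.6667)Ma, so a = g sinθ/(1 + 0.6667) = (9.8) sin 32.1° / 1.667 = 3.125 m/s².

a ≈ 3.12 m/s²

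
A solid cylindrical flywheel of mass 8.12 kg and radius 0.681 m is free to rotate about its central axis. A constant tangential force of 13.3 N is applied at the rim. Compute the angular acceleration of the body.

α ≈ 4.81 rad/s²

I = ½MR² = (1/2)(8.12)(0.681)² = 1.883 kg·m².
τ = F R = (13.3)(0.681) = 9.057 N·m.
Newton's second law for rotation, τ = Iα, gives α = τ/I = 9.057/1.883 = 4.810 rad/s².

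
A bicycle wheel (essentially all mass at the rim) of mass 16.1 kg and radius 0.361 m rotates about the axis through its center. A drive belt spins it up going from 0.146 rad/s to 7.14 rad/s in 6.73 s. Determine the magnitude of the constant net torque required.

I = MR² = (16.1)(0.361)² = 2.098 kg·m².
α = Δω/Δt = (7.14 − 0.146)/6.73 = 1.039 rad/s².
τ = Iα = (2.098)(1.039) = 2.180 N·m.

τ ≈ 2.18 N·m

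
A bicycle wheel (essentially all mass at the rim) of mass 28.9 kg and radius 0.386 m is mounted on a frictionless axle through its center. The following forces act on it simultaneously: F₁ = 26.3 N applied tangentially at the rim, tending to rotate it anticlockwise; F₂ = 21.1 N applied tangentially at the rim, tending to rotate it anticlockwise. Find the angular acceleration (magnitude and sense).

I = MR² = (28.9)(0.386)² = 4.306 kg·m².
Taking anticlockwise as positive: τ₁ = +(26.3)(0.386) = +10.15 N·m; τ₂ = +(21.1)(0.386) = +8.145 N·m.
Net torque τ = 18.30 N·m.
α = τ/I = 18.30/4.306 = 4.249 rad/s².

α ≈ 4.25 rad/s², anticlockwise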